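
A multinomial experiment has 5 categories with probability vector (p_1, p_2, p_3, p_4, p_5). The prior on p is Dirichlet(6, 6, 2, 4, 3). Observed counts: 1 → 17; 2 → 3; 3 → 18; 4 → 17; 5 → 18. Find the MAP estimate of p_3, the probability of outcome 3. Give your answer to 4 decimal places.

MAP estimate: 0.2135

The posterior is Dirichlet(αᵢ + nᵢ) = Dirichlet(23, 9, 20, 21, 21).
For a Dirichlet(a₁,…,a_K) with all aᵢ > 1, the mode has j-th component (aⱼ − 1)/(Σaᵢ − K).
Here Σaᵢ = 94 and K = 5, so p_3 = (20 − 1)/(94 − 5) = 19/89 ≈ 0.2135.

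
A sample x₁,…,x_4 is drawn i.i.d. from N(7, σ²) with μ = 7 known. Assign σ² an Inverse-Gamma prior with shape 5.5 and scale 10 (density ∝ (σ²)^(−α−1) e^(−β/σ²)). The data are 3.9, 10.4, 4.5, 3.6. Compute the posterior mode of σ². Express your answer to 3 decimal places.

Sum of squared deviations about the known mean: SS = (3.9−7)² + (10.4−7)² + (4.5−7)² + (3.6−7)² = 38.98.
The Normal likelihood contributes (σ²)^(−n/2) exp(−SS/(2σ²)), so the posterior is Inverse-Gamma(α + n/2, β + SS/2) = Inverse-Gamma(7.5, 29.49).
The mode of Inverse-Gamma(a, b) is b/(a+1) = 29.49/8.5 ≈ 3.469.

σ̂²_MAP = 3.469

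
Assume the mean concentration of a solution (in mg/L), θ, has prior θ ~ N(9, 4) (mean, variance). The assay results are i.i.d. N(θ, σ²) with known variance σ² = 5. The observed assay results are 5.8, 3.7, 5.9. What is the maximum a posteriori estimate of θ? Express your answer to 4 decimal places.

θ̂_MAP = 6.2706

n = 3; x̄ = (5.8 + 3.7 + 5.9)/3 = 15.4/3 = 77/15 ≈ 5.1333.
For a Normal prior and Normal likelihood with known variance, the posterior is Normal; its mode equals its mean, the precision-weighted average.
Prior precision 1/σ₀² = 1/4 = 0.25; data precision n/σ² = 3/5 = 0.6.
θ̂ = (0.25·9 + 0.6·(77/15)) / (0.25 + 0.6) = 5.33/0.85 = 533/85 ≈ 6.2706.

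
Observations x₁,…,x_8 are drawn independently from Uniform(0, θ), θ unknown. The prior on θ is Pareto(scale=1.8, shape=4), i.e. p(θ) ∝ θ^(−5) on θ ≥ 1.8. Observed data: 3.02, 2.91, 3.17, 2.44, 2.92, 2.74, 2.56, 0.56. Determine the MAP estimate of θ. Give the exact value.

The Uniform(0, θ) likelihood is θ^(−n) for θ ≥ max(xᵢ), zero otherwise. Here max(xᵢ) = 3.17.
Posterior ∝ θ^(−5) · θ^(−8) = θ^(−13) on θ ≥ max(1.8, 3.17) = 3.17.
This density is strictly decreasing in θ, so the posterior mode lies at the lower boundary of the support.

θ̂_MAP = 3.17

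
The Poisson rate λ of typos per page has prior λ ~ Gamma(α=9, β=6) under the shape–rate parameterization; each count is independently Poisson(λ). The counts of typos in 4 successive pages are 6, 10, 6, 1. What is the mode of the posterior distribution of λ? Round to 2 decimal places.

Σxᵢ = 6+10+6+1 = 23, with n = 4.
Posterior ∝ λ^8e^(−6λ) · λ^23e^(−4λ) = λ^31e^(−10λ), i.e. Gamma(shape=32, rate=10).
The mode of a Gamma(a, b) with a ≥ 1 (shape–rate) is (a−1)/b = 31/10 ≈ 3.10.

λ̂_MAP = 3.10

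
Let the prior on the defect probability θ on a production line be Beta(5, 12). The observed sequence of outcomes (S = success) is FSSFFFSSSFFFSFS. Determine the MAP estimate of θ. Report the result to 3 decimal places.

Prior: Beta(5, 12).
Data: 7 successes in 15 trials (from the sequence). The binomial likelihood contributes θ^7(1−θ)^8, so the posterior is Beta(5+7, 12+8) = Beta(12, 20).
For Beta(a, b) with a, b > 1 the mode is (a−1)/(a+b−2) = 11/30 ≈ 0.367.

θ̂_MAP = 0.367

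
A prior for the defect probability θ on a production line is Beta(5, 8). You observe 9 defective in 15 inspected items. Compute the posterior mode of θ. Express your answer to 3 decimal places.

θ̂_MAP = 0.500

Prior: Beta(5, 8).
Data: 9 successes in 15 trials. The binomial likelihood contributes θ^9(1−θ)^6, so the posterior is Beta(5+9, 8+6) = Beta(14, 14).
For Beta(a, b) with a, b > 1 the mode is (a−1)/(a+b−2) = 13/26 ≈ 0.500.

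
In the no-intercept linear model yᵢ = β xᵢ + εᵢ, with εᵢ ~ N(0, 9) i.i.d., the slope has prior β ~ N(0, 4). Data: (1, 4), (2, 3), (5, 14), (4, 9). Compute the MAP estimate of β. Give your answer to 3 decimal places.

β̂_MAP = 2.404

log p(β | y) = −Σ(yᵢ − βxᵢ)²/(2·9) − β²/(2·4) + const.
Setting the derivative to zero: Σxᵢ(yᵢ − βxᵢ)/9 − β/4 = 0, so β = Σxᵢyᵢ / (Σxᵢ² + σ²/τ²).
Σxᵢyᵢ = 1·4 + 2·3 + 5·14 + 4·9 = 116; Σxᵢ² = 46; σ²/τ² = 2.25.
β̂_MAP = 116 / (46 + 2.25) = 116/48.25 ≈ 2.404.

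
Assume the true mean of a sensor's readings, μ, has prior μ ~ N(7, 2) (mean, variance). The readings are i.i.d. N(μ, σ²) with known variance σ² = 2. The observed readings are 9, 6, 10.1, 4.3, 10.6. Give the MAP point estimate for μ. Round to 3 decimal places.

n = 5; x̄ = (9 + 6 + 10.1 + 4.3 + 10.6)/5 = 40/5 = 8.
For a Normal prior and Normal likelihood with known variance, the posterior is Normal; its mode equals its mean, the precision-weighted average.
Prior precision 1/σ₀² = 1/2 = 0.5; data precision n/σ² = 5/2 = 2.5.
μ̂ = (0.5·7 + 2.5·8) / (0.5 + 2.5) = 23.5/3 = 47/6 ≈ 7.833.

μ̂_MAP = 7.833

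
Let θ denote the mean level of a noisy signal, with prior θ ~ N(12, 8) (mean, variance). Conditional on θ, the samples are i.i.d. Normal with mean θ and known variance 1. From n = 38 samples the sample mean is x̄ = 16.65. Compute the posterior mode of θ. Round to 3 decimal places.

n = 38, x̄ = 16.65.
For a Normal prior and Normal likelihood with known variance, the posterior is Normal; its mode equals its mean, the precision-weighted average.
Prior precision 1/σ₀² = 1/8 = 0.125; data precision n/σ² = 38/1 = 38.
θ̂ = (0.125·12 + 38·16.65) / (0.125 + 38) = 634.2/38.125 = 25368/1525 ≈ 16.635.

θ̂_MAP = 16.635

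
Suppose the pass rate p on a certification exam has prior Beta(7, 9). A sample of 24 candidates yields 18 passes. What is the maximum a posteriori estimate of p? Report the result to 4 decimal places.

p̂_MAP = 0.6316

Prior: Beta(7, 9).
Data: 18 successes in 24 trials. The binomial likelihood contributes p^18(1−p)^6, so the posterior is Beta(7+18, 9+6) = Beta(25, 15).
For Beta(a, b) with a, b > 1 the mode is (a−1)/(a+b−2) = 24/38 ≈ 0.6316.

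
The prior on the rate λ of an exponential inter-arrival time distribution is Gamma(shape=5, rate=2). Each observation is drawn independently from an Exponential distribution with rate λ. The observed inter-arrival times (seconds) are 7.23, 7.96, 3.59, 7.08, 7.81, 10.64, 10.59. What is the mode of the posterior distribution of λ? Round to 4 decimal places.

The Exponential(rate=λ) likelihood is ∝ λ^n e^(−λΣtᵢ). Here n = 7 and Σtᵢ = 7.23 + 7.96 + 3.59 + 7.08 + 7.81 + 10.64 + 10.59 = 54.90.
Posterior ∝ λ^4e^(−2λ) · λ^7e^(−54.90λ) = λ^11e^(−56.90λ), i.e. Gamma(12, 56.90).
Mode = (a−1)/b = 11/56.90 ≈ 0.1933.

λ̂_MAP = 0.1933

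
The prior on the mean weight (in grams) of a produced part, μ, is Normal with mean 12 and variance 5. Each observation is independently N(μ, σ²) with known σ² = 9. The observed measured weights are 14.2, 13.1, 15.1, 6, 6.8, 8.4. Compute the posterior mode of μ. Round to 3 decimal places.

n = 6; x̄ = (14.2 + 13.1 + 15.1 + 6 + 6.8 + 8.4)/6 = 63.6/6 = 10.6.
For a Normal prior and Normal likelihood with known variance, the posterior is Normal; its mode equals its mean, the precision-weighted average.
Prior precision 1/σ₀² = 1/5 = 0.2; data precision n/σ² = 6/9 = 2/3.
μ̂ = (0.2·12 + (2/3)·10.6) / (0.2 + 2/3) = (142/15)/(13/15) = 142/13 ≈ 10.923.

μ̂_MAP = 10.923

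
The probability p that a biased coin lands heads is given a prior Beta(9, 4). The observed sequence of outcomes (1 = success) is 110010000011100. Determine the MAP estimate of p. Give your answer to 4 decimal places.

Prior: Beta(9, 4).
Data: 6 successes in 15 trials (from the sequence). The binomial likelihood contributes p^6(1−p)^9, so the posterior is Beta(9+6, 4+9) = Beta(15, 13).
For Beta(a, b) with a, b > 1 the mode is (a−1)/(a+b−2) = 14/26 ≈ 0.5385.

p̂_MAP = 0.5385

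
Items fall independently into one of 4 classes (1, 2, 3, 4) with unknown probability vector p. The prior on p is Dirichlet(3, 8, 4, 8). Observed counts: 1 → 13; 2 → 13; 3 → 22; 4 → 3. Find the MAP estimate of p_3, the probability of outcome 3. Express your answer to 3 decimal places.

The posterior is Dirichlet(αᵢ + nᵢ) = Dirichlet(16, 21, 26, 11).
For a Dirichlet(a₁,…,a_K) with all aᵢ > 1, the mode has j-th component (aⱼ − 1)/(Σaᵢ − K).
Here Σaᵢ = 74 and K = 4, so p_3 = (26 − 1)/(74 − 4) = 25/70 ≈ 0.357.

MAP estimate: 0.357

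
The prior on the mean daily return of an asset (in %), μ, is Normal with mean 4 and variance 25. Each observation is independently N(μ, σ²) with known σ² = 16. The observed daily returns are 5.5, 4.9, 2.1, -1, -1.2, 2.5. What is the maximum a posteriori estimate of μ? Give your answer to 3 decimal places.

n = 6; x̄ = (5.5 + 4.9 + 2.1 + (-1) + (-1.2) + 2.5)/6 = 12.8/6 = 32/15 ≈ 2.1333.
For a Normal prior and Normal likelihood with known variance, the posterior is Normal; its mode equals its mean, the precision-weighted average.
Prior precision 1/σ₀² = 1/25 = 0.04; data precision n/σ² = 6/16 = 0.375.
μ̂ = (0.04·4 + 0.375·(32/15)) / (0.04 + 0.375) = 0.96/0.415 = 192/83 ≈ 2.313.

μ̂_MAP = 2.313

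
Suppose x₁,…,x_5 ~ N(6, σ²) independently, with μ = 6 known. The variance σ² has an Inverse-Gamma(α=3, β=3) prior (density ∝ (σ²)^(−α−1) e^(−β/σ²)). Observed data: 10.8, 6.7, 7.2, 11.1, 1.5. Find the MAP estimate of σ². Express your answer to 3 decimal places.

Sum of squared deviations about the known mean: SS = (10.8−6)² + (6.7−6)² + (7.2−6)² + (11.1−6)² + (1.5−6)² = 71.23.
The Normal likelihood contributes (σ²)^(−n/2) exp(−SS/(2σ²)), so the posterior is Inverse-Gamma(α + n/2, β + SS/2) = Inverse-Gamma(5.5, 38.615).
The mode of Inverse-Gamma(a, b) is b/(a+1) = 38.615/6.5 ≈ 5.941.

σ̂²_MAP = 5.941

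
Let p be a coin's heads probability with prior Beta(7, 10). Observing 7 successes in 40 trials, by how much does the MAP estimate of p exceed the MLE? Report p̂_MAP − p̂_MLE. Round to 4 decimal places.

Posterior is Beta(14, 43); MAP = (14−1)/(57−2) = 13/55 ≈ 0.23636.
MLE ignores the prior: p̂_MLE = k/n = 7/40 ≈ 0.17500.
Difference = 13/55 − 7/40 = 27/440 ≈ 0.0614.

MAP − MLE = 0.0614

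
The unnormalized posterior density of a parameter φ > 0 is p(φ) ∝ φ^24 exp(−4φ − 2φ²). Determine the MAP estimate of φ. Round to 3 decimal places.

ℓ'(φ) = 24/φ − 4 − 4φ. Setting this to zero and multiplying by φ: 4φ² + 4φ − 24 = 0.
φ = (−4 + √(4² + 4·4·24)) / (2·4) = (−4 + √400) / 8 = (−4 + 20)/8 = 2.
ℓ''(φ) = −24/φ² − 4 < 0, confirming a maximum.

φ̂_MAP = 2.000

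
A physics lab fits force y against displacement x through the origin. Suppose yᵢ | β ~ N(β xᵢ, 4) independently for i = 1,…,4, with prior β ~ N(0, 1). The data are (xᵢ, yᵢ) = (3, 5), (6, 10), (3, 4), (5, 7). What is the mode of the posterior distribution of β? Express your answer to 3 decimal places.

β̂_MAP = 1.470

log p(β | y) = −Σ(yᵢ − βxᵢ)²/(2·4) − β²/(2·1) + const.
Setting the derivative to zero: Σxᵢ(yᵢ − βxᵢ)/4 − β/1 = 0, so β = Σxᵢyᵢ / (Σxᵢ² + σ²/τ²).
Σxᵢyᵢ = 3·5 + 6·10 + 3·4 + 5·7 = 122; Σxᵢ² = 79; σ²/τ² = 4.
β̂_MAP = 122 / (79 + 4) = 122/83 ≈ 1.470.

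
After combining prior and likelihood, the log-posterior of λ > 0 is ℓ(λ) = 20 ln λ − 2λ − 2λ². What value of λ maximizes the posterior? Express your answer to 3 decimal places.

ℓ'(λ) = 20/λ − 2 − 4λ. Setting this to zero and multiplying by λ: 4λ² + 2λ − 20 = 0.
λ = (−2 + √(2² + 4·4·20)) / (2·4) = (−2 + √324) / 8 = (−2 + 18)/8 = 2.
ℓ''(λ) = −20/λ² − 4 < 0, confirming a maximum.

λ̂_MAP = 2.000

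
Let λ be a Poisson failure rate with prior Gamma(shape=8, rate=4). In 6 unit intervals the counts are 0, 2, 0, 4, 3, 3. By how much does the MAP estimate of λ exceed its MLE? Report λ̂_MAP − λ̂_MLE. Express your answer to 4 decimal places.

Σxᵢ = 12. Posterior is Gamma(20, 10); MAP = (20−1)/10 = 19/10 ≈ 1.90000.
MLE = x̄ = 12/6 ≈ 2.00000.
Difference = 19/10 − 12/6 = -1/10 ≈ -0.1000.

MAP − MLE = -0.1000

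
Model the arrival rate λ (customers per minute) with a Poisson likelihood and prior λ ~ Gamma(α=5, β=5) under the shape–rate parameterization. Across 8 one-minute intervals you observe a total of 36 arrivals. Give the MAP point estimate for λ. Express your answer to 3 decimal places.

λ̂_MAP = 3.077

Σxᵢ = 36, n = 8.
Posterior ∝ λ^4e^(−5λ) · λ^36e^(−8λ) = λ^40e^(−13λ), i.e. Gamma(shape=41, rate=13).
The mode of a Gamma(a, b) with a ≥ 1 (shape–rate) is (a−1)/b = 40/13 ≈ 3.077.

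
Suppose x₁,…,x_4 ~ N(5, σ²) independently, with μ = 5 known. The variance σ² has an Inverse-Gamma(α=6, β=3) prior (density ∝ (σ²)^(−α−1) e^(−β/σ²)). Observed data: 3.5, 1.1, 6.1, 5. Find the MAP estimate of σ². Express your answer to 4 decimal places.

Sum of squared deviations about the known mean: SS = (3.5−5)² + (1.1−5)² + (6.1−5)² + (5−5)² = 18.67.
The Normal likelihood contributes (σ²)^(−n/2) exp(−SS/(2σ²)), so the posterior is Inverse-Gamma(α + n/2, β + SS/2) = Inverse-Gamma(8, 12.335).
The mode of Inverse-Gamma(a, b) is b/(a+1) = 12.335/9 ≈ 1.3706.

σ̂²_MAP = 1.3706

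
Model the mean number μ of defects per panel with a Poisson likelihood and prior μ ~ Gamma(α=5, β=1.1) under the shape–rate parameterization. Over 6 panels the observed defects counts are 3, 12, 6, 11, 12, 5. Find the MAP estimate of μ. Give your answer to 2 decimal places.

Σxᵢ = 3+12+6+11+12+5 = 49, with n = 6.
Posterior ∝ μ^4e^(−1.1μ) · μ^49e^(−6μ) = μ^53e^(−7.1μ), i.e. Gamma(shape=54, rate=7.1).
The mode of a Gamma(a, b) with a ≥ 1 (shape–rate) is (a−1)/b = 53/7.1 ≈ 7.46.

μ̂_MAP = 7.46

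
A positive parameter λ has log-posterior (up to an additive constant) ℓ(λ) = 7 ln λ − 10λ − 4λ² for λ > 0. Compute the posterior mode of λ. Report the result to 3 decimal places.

ℓ'(λ) = 7/λ − 10 − 8λ. Setting this to zero and multiplying by λ: 8λ² + 10λ − 7 = 0.
λ = (−10 + √(10² + 4·8·7)) / (2·8) = (−10 + √324) / 16 = (−10 + 18)/16 = 1/2.
ℓ''(λ) = −7/λ² − 8 < 0, confirming a maximum.

λ̂_MAP = 0.500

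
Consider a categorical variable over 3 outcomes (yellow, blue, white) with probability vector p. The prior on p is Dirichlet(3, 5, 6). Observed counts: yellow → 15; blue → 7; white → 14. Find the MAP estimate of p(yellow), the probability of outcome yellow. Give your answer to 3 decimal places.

MAP estimate of p(yellow) = 0.362

The posterior is Dirichlet(αᵢ + nᵢ) = Dirichlet(18, 12, 20).
For a Dirichlet(a₁,…,a_K) with all aᵢ > 1, the mode has j-th component (aⱼ − 1)/(Σaᵢ − K).
Here Σaᵢ = 50 and K = 3, so p(yellow) = (18 − 1)/(50 − 3) = 17/47 ≈ 0.362.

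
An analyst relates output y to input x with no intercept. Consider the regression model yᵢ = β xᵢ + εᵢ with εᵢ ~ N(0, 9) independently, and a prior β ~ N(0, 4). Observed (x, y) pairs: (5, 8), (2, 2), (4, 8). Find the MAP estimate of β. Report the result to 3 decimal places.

log p(β | y) = −Σ(yᵢ − βxᵢ)²/(2·9) − β²/(2·4) + const.
Setting the derivative to zero: Σxᵢ(yᵢ − βxᵢ)/9 − β/4 = 0, so β = Σxᵢyᵢ / (Σxᵢ² + σ²/τ²).
Σxᵢyᵢ = 5·8 + 2·2 + 4·8 = 76; Σxᵢ² = 45; σ²/τ² = 2.25.
β̂_MAP = 76 / (45 + 2.25) = 76/47.25 ≈ 1.608.

β̂_MAP = 1.608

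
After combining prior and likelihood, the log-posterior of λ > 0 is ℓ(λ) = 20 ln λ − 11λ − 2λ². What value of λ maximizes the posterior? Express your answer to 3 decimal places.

λ̂_MAP = 1.250

ℓ'(λ) = 20/λ − 11 − 4λ. Setting this to zero and multiplying by λ: 4λ² + 11λ − 20 = 0.
λ = (−11 + √(11² + 4·4·20)) / (2·4) = (−11 + √441) / 8 = (−11 + 21)/8 = 5/4.
ℓ''(λ) = −20/λ² − 4 < 0, confirming a maximum.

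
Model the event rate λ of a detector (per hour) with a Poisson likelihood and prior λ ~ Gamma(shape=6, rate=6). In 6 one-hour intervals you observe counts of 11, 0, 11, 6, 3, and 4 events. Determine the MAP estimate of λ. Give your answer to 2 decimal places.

λ̂_MAP = 3.33

Σxᵢ = 11+0+11+6+3+4 = 35, with n = 6.
Posterior ∝ λ^5e^(−6λ) · λ^35e^(−6λ) = λ^40e^(−12λ), i.e. Gamma(shape=41, rate=12).
The mode of a Gamma(a, b) with a ≥ 1 (shape–rate) is (a−1)/b = 40/12 ≈ 3.33.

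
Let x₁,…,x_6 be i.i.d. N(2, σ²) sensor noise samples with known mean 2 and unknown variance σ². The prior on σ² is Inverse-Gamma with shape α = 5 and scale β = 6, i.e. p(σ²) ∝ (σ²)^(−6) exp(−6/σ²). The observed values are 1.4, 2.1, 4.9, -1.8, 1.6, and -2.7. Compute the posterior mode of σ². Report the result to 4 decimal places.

σ̂²_MAP = 3.1928

Sum of squared deviations about the known mean: SS = (1.4−2)² + (2.1−2)² + (4.9−2)² + (-1.8−2)² + (1.6−2)² + (-2.7−2)² = 45.47.
The Normal likelihood contributes (σ²)^(−n/2) exp(−SS/(2σ²)), so the posterior is Inverse-Gamma(α + n/2, β + SS/2) = Inverse-Gamma(8, 28.735).
The mode of Inverse-Gamma(a, b) is b/(a+1) = 28.735/9 ≈ 3.1928.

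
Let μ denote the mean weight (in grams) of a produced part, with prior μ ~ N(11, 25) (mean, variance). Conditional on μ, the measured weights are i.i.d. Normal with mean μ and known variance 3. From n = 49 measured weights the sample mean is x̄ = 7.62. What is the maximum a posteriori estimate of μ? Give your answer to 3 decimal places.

n = 49, x̄ = 7.62.
For a Normal prior and Normal likelihood with known variance, the posterior is Normal; its mode equals its mean, the precision-weighted average.
Prior precision 1/σ₀² = 1/25 = 0.04; data precision n/σ² = 49/3.
μ̂ = (0.04·11 + (49/3)·7.62) / (0.04 + 49/3) = 124.9/(1228/75) = 18735/2456 ≈ 7.628.

μ̂_MAP = 7.628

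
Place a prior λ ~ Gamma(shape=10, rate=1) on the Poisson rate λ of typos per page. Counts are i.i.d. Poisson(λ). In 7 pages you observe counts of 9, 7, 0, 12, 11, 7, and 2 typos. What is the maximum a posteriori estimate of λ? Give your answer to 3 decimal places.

Σxᵢ = 9+7+0+12+11+7+2 = 48, with n = 7.
Posterior ∝ λ^9e^(−1λ) · λ^48e^(−7λ) = λ^57e^(−8λ), i.e. Gamma(shape=58, rate=8).
The mode of a Gamma(a, b) with a ≥ 1 (shape–rate) is (a−1)/b = 57/8 ≈ 7.125.

λ̂_MAP = 7.125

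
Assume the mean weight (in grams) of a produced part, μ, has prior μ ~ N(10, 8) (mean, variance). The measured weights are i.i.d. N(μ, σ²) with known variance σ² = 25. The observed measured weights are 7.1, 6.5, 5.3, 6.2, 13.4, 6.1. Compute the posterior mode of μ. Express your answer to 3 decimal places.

μ̂_MAP = 8.312

n = 6; x̄ = (7.1 + 6.5 + 5.3 + 6.2 + 13.4 + 6.1)/6 = 44.6/6 = 223/30 ≈ 7.4333.
For a Normal prior and Normal likelihood with known variance, the posterior is Normal; its mode equals its mean, the precision-weighted average.
Prior precision 1/σ₀² = 1/8 = 0.125; data precision n/σ² = 6/25 = 0.24.
μ̂ = (0.125·10 + 0.24·(223/30)) / (0.125 + 0.24) = 3.034/0.365 = 3034/365 ≈ 8.312.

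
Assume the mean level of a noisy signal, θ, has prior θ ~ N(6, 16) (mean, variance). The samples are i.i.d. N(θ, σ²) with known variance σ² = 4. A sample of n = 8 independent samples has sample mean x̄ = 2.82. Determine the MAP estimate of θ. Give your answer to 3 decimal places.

θ̂_MAP = 2.916

n = 8, x̄ = 2.82.
For a Normal prior and Normal likelihood with known variance, the posterior is Normal; its mode equals its mean, the precision-weighted average.
Prior precision 1/σ₀² = 1/16 = 0.0625; data precision n/σ² = 8/4 = 2.
θ̂ = (0.0625·6 + 2·2.82) / (0.0625 + 2) = 6.015/2.0625 = 802/275 ≈ 2.916.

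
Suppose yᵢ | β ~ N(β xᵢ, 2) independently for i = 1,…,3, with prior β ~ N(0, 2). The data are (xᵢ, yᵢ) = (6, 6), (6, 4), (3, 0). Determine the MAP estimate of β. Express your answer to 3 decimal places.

β̂_MAP = 0.732

log p(β | y) = −Σ(yᵢ − βxᵢ)²/(2·2) − β²/(2·2) + const.
Setting the derivative to zero: Σxᵢ(yᵢ − βxᵢ)/2 − β/2 = 0, so β = Σxᵢyᵢ / (Σxᵢ² + σ²/τ²).
Σxᵢyᵢ = 6·6 + 6·4 + 3·0 = 60; Σxᵢ² = 81; σ²/τ² = 1.
β̂_MAP = 60 / (81 + 1) = 60/82 ≈ 0.732.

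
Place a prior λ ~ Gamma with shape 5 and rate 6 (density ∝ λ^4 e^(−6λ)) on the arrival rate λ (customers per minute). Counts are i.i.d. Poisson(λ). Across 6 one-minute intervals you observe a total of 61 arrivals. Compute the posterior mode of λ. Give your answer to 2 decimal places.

Σxᵢ = 61, n = 6.
Posterior ∝ λ^4e^(−6λ) · λ^61e^(−6λ) = λ^65e^(−12λ), i.e. Gamma(shape=66, rate=12).
The mode of a Gamma(a, b) with a ≥ 1 (shape–rate) is (a−1)/b = 65/12 ≈ 5.42.

λ̂_MAP = 5.42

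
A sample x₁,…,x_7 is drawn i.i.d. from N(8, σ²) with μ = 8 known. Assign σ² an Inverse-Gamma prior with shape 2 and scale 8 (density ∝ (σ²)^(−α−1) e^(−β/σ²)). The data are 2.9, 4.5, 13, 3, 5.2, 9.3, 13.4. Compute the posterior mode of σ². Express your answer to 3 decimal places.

σ̂²_MAP = 10.996

Sum of squared deviations about the known mean: SS = (2.9−8)² + (4.5−8)² + (13−8)² + (3−8)² + (5.2−8)² + (9.3−8)² + (13.4−8)² = 126.95.
The Normal likelihood contributes (σ²)^(−n/2) exp(−SS/(2σ²)), so the posterior is Inverse-Gamma(α + n/2, β + SS/2) = Inverse-Gamma(5.5, 71.475).
The mode of Inverse-Gamma(a, b) is b/(a+1) = 71.475/6.5 ≈ 10.996.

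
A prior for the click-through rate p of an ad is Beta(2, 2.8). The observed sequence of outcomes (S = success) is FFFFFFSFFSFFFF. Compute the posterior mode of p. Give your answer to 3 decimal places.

p̂_MAP = 0.179

Prior: Beta(2, 2.8).
Data: 2 successes in 14 trials (from the sequence). The binomial likelihood contributes p^2(1−p)^12, so the posterior is Beta(2+2, 2.8+12) = Beta(4, 14.8).
For Beta(a, b) with a, b > 1 the mode is (a−1)/(a+b−2) = 3/16.8 ≈ 0.179.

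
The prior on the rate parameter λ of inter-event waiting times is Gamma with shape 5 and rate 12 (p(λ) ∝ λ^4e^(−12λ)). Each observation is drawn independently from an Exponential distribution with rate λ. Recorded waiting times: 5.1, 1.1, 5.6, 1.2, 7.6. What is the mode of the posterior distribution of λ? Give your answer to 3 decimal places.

λ̂_MAP = 0.276

The Exponential(rate=λ) likelihood is ∝ λ^n e^(−λΣtᵢ). Here n = 5 and Σtᵢ = 5.1 + 1.1 + 5.6 + 1.2 + 7.6 = 20.6.
Posterior ∝ λ^4e^(−12λ) · λ^5e^(−20.6λ) = λ^9e^(−32.6λ), i.e. Gamma(10, 32.6).
Mode = (a−1)/b = 9/32.6 ≈ 0.276.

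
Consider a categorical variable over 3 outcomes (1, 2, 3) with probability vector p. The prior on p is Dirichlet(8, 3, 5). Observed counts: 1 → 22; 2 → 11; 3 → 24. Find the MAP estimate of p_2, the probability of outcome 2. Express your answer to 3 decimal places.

The posterior is Dirichlet(αᵢ + nᵢ) = Dirichlet(30, 14, 29).
For a Dirichlet(a₁,…,a_K) with all aᵢ > 1, the mode has j-th component (aⱼ − 1)/(Σaᵢ − K).
Here Σaᵢ = 73 and K = 3, so p_2 = (14 − 1)/(73 − 3) = 13/70 ≈ 0.186.

MAP estimate: 0.186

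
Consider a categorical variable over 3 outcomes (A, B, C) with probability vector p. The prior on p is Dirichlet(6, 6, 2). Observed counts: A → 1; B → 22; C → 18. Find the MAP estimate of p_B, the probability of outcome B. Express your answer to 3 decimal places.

MAP estimate of p_B = 0.519

The posterior is Dirichlet(αᵢ + nᵢ) = Dirichlet(7, 28, 20).
For a Dirichlet(a₁,…,a_K) with all aᵢ > 1, the mode has j-th component (aⱼ − 1)/(Σaᵢ − K).
Here Σaᵢ = 55 and K = 3, so p_B = (28 − 1)/(55 − 3) = 27/52 ≈ 0.519.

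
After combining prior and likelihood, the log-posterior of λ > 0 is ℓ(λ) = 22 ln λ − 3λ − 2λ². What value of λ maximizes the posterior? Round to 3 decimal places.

λ̂_MAP = 2.000

ℓ'(λ) = 22/λ − 3 − 4λ. Setting this to zero and multiplying by λ: 4λ² + 3λ − 22 = 0.
λ = (−3 + √(3² + 4·4·22)) / (2·4) = (−3 + √361) / 8 = (−3 + 19)/8 = 2.
ℓ''(λ) = −22/λ² − 4 < 0, confirming a maximum.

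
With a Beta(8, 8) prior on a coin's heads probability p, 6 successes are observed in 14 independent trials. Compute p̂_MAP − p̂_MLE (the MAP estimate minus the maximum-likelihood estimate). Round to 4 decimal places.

Posterior is Beta(14, 16); MAP = (14−1)/(30−2) = 13/28 ≈ 0.46429.
MLE ignores the prior: p̂_MLE = k/n = 6/14 ≈ 0.42857.
Difference = 13/28 − 6/14 = 1/28 ≈ 0.0357.

MAP − MLE = 0.0357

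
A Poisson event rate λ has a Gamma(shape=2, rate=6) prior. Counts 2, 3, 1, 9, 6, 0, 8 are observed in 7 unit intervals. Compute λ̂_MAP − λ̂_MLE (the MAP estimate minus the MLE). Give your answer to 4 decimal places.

Σxᵢ = 29. Posterior is Gamma(31, 13); MAP = (31−1)/13 = 30/13 ≈ 2.30769.
MLE = x̄ = 29/7 ≈ 4.14286.
Difference = 30/13 − 29/7 = -167/91 ≈ -1.8352.

MAP − MLE = -1.8352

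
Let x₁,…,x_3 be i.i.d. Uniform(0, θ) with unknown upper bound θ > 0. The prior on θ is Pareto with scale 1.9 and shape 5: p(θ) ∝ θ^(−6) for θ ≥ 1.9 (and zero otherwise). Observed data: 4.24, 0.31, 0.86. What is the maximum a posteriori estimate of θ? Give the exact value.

The Uniform(0, θ) likelihood is θ^(−n) for θ ≥ max(xᵢ), zero otherwise. Here max(xᵢ) = 4.24.
Posterior ∝ θ^(−6) · θ^(−3) = θ^(−9) on θ ≥ max(1.9, 4.24) = 4.24.
This density is strictly decreasing in θ, so the posterior mode lies at the lower boundary of the support.

θ̂_MAP = 4.24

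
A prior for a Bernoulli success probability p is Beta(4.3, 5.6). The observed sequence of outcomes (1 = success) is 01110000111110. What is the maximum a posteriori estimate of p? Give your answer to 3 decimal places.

Prior: Beta(4.3, 5.6).
Data: 8 successes in 14 trials (from the sequence). The binomial likelihood contributes p^8(1−p)^6, so the posterior is Beta(4.3+8, 5.6+6) = Beta(12.3, 11.6).
For Beta(a, b) with a, b > 1 the mode is (a−1)/(a+b−2) = 11.3/21.9 ≈ 0.516.

p̂_MAP = 0.516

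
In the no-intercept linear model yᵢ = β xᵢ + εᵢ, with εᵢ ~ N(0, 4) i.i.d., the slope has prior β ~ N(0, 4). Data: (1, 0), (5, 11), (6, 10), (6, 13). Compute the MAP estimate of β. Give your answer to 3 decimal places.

β̂_MAP = 1.949

log p(β | y) = −Σ(yᵢ − βxᵢ)²/(2·4) − β²/(2·4) + const.
Setting the derivative to zero: Σxᵢ(yᵢ − βxᵢ)/4 − β/4 = 0, so β = Σxᵢyᵢ / (Σxᵢ² + σ²/τ²).
Σxᵢyᵢ = 1·0 + 5·11 + 6·10 + 6·13 = 193; Σxᵢ² = 98; σ²/τ² = 1.
β̂_MAP = 193 / (98 + 1) = 193/99 ≈ 1.949.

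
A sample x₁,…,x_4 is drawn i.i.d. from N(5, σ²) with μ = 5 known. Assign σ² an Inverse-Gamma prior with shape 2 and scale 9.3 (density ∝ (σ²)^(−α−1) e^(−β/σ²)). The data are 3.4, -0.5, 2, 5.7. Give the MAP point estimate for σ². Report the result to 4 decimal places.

σ̂²_MAP = 6.0900

Sum of squared deviations about the known mean: SS = (3.4−5)² + (-0.5−5)² + (2−5)² + (5.7−5)² = 42.3.
The Normal likelihood contributes (σ²)^(−n/2) exp(−SS/(2σ²)), so the posterior is Inverse-Gamma(α + n/2, β + SS/2) = Inverse-Gamma(4, 30.45).
The mode of Inverse-Gamma(a, b) is b/(a+1) = 30.45/5 ≈ 6.0900.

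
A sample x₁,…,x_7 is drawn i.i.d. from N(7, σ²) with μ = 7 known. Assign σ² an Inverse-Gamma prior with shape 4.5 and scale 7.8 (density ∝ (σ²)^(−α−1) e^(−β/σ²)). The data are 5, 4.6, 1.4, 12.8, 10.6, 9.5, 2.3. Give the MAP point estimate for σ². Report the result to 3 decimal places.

Sum of squared deviations about the known mean: SS = (5−7)² + (4.6−7)² + (1.4−7)² + (12.8−7)² + (10.6−7)² + (9.5−7)² + (2.3−7)² = 116.06.
The Normal likelihood contributes (σ²)^(−n/2) exp(−SS/(2σ²)), so the posterior is Inverse-Gamma(α + n/2, β + SS/2) = Inverse-Gamma(8, 65.83).
The mode of Inverse-Gamma(a, b) is b/(a+1) = 65.83/9 ≈ 7.314.

σ̂²_MAP = 7.314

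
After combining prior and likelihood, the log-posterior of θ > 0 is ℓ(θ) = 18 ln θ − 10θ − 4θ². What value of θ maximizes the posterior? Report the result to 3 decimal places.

θ̂_MAP = 1.000

ℓ'(θ) = 18/θ − 10 − 8θ. Setting this to zero and multiplying by θ: 8θ² + 10θ − 18 = 0.
θ = (−10 + √(10² + 4·8·18)) / (2·8) = (−10 + √676) / 16 = (−10 + 26)/16 = 1.
ℓ''(θ) = −18/θ² − 8 < 0, confirming a maximum.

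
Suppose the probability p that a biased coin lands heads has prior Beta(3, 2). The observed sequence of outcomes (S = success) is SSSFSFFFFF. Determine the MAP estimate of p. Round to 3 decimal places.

p̂_MAP = 0.462

Prior: Beta(3, 2).
Data: 4 successes in 10 trials (from the sequence). The binomial likelihood contributes p^4(1−p)^6, so the posterior is Beta(3+4, 2+6) = Beta(7, 8).
For Beta(a, b) with a, b > 1 the mode is (a−1)/(a+b−2) = 6/13 ≈ 0.462.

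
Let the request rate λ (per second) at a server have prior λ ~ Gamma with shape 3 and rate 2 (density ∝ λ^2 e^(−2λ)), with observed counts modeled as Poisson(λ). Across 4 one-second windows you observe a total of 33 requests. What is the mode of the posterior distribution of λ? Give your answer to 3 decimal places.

λ̂_MAP = 5.833

Σxᵢ = 33, n = 4.
Posterior ∝ λ^2e^(−2λ) · λ^33e^(−4λ) = λ^35e^(−6λ), i.e. Gamma(shape=36, rate=6).
The mode of a Gamma(a, b) with a ≥ 1 (shape–rate) is (a−1)/b = 35/6 ≈ 5.833.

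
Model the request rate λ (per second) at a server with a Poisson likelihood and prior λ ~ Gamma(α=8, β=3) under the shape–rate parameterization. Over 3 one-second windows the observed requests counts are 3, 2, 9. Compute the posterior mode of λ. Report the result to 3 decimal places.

λ̂_MAP = 3.500

Σxᵢ = 3+2+9 = 14, with n = 3.
Posterior ∝ λ^7e^(−3λ) · λ^14e^(−3λ) = λ^21e^(−6λ), i.e. Gamma(shape=22, rate=6).
The mode of a Gamma(a, b) with a ≥ 1 (shape–rate) is (a−1)/b = 21/6 ≈ 3.500.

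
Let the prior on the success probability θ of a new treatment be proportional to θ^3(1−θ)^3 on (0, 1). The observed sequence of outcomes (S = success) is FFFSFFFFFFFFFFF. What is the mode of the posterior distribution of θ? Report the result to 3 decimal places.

The prior density ∝ θ^3(1−θ)^3 is the kernel of Beta(4, 4).
Data: 1 success in 15 trials (from the sequence). The binomial likelihood contributes θ(1−θ)^14, so the posterior is Beta(4+1, 4+14) = Beta(5, 18).
For Beta(a, b) with a, b > 1 the mode is (a−1)/(a+b−2) = 4/21 ≈ 0.190.

θ̂_MAP = 0.190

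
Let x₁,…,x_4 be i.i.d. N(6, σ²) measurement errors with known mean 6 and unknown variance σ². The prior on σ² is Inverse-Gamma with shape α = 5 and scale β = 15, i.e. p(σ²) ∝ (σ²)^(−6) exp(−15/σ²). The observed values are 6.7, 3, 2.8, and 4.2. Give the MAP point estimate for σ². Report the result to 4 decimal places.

Sum of squared deviations about the known mean: SS = (6.7−6)² + (3−6)² + (2.8−6)² + (4.2−6)² = 22.97.
The Normal likelihood contributes (σ²)^(−n/2) exp(−SS/(2σ²)), so the posterior is Inverse-Gamma(α + n/2, β + SS/2) = Inverse-Gamma(7, 26.485).
The mode of Inverse-Gamma(a, b) is b/(a+1) = 26.485/8 ≈ 3.3106.

σ̂²_MAP = 3.3106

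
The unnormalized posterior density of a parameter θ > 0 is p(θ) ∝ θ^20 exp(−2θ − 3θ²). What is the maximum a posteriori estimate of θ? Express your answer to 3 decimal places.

ℓ'(θ) = 20/θ − 2 − 6θ. Setting this to zero and multiplying by θ: 6θ² + 2θ − 20 = 0.
θ = (−2 + √(2² + 4·6·20)) / (2·6) = (−2 + √484) / 12 = (−2 + 22)/12 = 5/3.
ℓ''(θ) = −20/θ² − 6 < 0, confirming a maximum.

θ̂_MAP = 1.667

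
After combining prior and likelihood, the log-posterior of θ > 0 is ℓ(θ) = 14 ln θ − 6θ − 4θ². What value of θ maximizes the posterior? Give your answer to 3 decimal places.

ℓ'(θ) = 14/θ − 6 − 8θ. Setting this to zero and multiplying by θ: 8θ² + 6θ − 14 = 0.
θ = (−6 + √(6² + 4·8·14)) / (2·8) = (−6 + √484) / 16 = (−6 + 22)/16 = 1.
ℓ''(θ) = −14/θ² − 8 < 0, confirming a maximum.

θ̂_MAP = 1.000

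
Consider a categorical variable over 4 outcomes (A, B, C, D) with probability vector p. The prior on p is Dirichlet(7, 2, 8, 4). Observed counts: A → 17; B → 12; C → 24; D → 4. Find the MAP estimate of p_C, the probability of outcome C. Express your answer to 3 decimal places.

The posterior is Dirichlet(αᵢ + nᵢ) = Dirichlet(24, 14, 32, 8).
For a Dirichlet(a₁,…,a_K) with all aᵢ > 1, the mode has j-th component (aⱼ − 1)/(Σaᵢ − K).
Here Σaᵢ = 78 and K = 4, so p_C = (32 − 1)/(78 − 4) = 31/74 ≈ 0.419.

MAP estimate of p_C = 0.419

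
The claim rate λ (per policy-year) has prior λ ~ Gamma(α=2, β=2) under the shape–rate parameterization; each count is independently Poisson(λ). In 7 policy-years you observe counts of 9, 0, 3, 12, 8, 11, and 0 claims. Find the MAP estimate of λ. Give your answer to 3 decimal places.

Σxᵢ = 9+0+3+12+8+11+0 = 43, with n = 7.
Posterior ∝ λe^(−2λ) · λ^43e^(−7λ) = λ^44e^(−9λ), i.e. Gamma(shape=45, rate=9).
The mode of a Gamma(a, b) with a ≥ 1 (shape–rate) is (a−1)/b = 44/9 ≈ 4.889.

λ̂_MAP = 4.889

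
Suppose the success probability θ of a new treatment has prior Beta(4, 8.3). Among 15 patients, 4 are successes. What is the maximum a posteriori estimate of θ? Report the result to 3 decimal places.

θ̂_MAP = 0.277

Prior: Beta(4, 8.3).
Data: 4 successes in 15 trials. The binomial likelihood contributes θ^4(1−θ)^11, so the posterior is Beta(4+4, 8.3+11) = Beta(8, 19.3).
For Beta(a, b) with a, b > 1 the mode is (a−1)/(a+b−2) = 7/25.3 ≈ 0.277.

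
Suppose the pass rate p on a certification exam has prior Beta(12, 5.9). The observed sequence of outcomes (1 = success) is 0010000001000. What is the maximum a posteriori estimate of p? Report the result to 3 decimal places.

p̂_MAP = 0.450

Prior: Beta(12, 5.9).
Data: 2 successes in 13 trials (from the sequence). The binomial likelihood contributes p^2(1−p)^11, so the posterior is Beta(12+2, 5.9+11) = Beta(14, 16.9).
For Beta(a, b) with a, b > 1 the mode is (a−1)/(a+b−2) = 13/28.9 ≈ 0.450.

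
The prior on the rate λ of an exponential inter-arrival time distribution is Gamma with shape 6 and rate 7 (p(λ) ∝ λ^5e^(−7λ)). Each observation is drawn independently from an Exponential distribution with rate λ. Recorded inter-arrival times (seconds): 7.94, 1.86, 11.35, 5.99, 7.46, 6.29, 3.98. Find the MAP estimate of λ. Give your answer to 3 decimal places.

The Exponential(rate=λ) likelihood is ∝ λ^n e^(−λΣtᵢ). Here n = 7 and Σtᵢ = 7.94 + 1.86 + 11.35 + 5.99 + 7.46 + 6.29 + 3.98 = 44.87.
Posterior ∝ λ^5e^(−7λ) · λ^7e^(−44.87λ) = λ^12e^(−51.87λ), i.e. Gamma(13, 51.87).
Mode = (a−1)/b = 12/51.87 ≈ 0.231.

λ̂_MAP = 0.231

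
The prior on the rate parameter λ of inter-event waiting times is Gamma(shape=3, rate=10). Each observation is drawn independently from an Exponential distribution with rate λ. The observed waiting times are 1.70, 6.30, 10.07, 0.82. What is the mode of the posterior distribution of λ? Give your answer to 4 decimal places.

The Exponential(rate=λ) likelihood is ∝ λ^n e^(−λΣtᵢ). Here n = 4 and Σtᵢ = 1.70 + 6.30 + 10.07 + 0.82 = 18.89.
Posterior ∝ λ^2e^(−10λ) · λ^4e^(−18.89λ) = λ^6e^(−28.89λ), i.e. Gamma(7, 28.89).
Mode = (a−1)/b = 6/28.89 ≈ 0.2077.

λ̂_MAP = 0.2077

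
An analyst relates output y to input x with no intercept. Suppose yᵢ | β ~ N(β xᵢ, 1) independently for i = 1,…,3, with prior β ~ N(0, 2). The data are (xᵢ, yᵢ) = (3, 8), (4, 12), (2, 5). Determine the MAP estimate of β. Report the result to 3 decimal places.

log p(β | y) = −Σ(yᵢ − βxᵢ)²/(2·1) − β²/(2·2) + const.
Setting the derivative to zero: Σxᵢ(yᵢ − βxᵢ)/1 − β/2 = 0, so β = Σxᵢyᵢ / (Σxᵢ² + σ²/τ²).
Σxᵢyᵢ = 3·8 + 4·12 + 2·5 = 82; Σxᵢ² = 29; σ²/τ² = 0.5.
β̂_MAP = 82 / (29 + 0.5) = 82/29.5 ≈ 2.780.

β̂_MAP = 2.780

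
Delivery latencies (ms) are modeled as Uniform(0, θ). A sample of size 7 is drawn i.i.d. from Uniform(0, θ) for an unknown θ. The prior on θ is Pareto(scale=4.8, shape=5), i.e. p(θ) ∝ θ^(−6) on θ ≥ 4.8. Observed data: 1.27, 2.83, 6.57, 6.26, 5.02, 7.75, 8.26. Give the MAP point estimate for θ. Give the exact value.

θ̂_MAP = 8.26

The Uniform(0, θ) likelihood is θ^(−n) for θ ≥ max(xᵢ), zero otherwise. Here max(xᵢ) = 8.26.
Posterior ∝ θ^(−6) · θ^(−7) = θ^(−13) on θ ≥ max(4.8, 8.26) = 8.26.
This density is strictly decreasing in θ, so the posterior mode lies at the lower boundary of the support.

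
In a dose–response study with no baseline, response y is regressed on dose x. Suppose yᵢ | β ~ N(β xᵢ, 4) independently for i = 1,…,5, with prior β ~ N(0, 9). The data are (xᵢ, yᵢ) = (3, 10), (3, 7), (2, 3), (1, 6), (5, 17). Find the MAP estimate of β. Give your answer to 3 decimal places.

β̂_MAP = 3.055

log p(β | y) = −Σ(yᵢ − βxᵢ)²/(2·4) − β²/(2·9) + const.
Setting the derivative to zero: Σxᵢ(yᵢ − βxᵢ)/4 − β/9 = 0, so β = Σxᵢyᵢ / (Σxᵢ² + σ²/τ²).
Σxᵢyᵢ = 3·10 + 3·7 + 2·3 + 1·6 + 5·17 = 148; Σxᵢ² = 48; σ²/τ² = 4/9.
β̂_MAP = 148 / (48 + 4/9) = 148/(436/9) = 333/109 ≈ 3.055.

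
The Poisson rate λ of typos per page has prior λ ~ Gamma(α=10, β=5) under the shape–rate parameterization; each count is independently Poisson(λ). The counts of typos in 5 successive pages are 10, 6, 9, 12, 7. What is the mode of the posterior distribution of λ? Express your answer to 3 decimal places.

Σxᵢ = 10+6+9+12+7 = 44, with n = 5.
Posterior ∝ λ^9e^(−5λ) · λ^44e^(−5λ) = λ^53e^(−10λ), i.e. Gamma(shape=54, rate=10).
The mode of a Gamma(a, b) with a ≥ 1 (shape–rate) is (a−1)/b = 53/10 ≈ 5.300.

λ̂_MAP = 5.300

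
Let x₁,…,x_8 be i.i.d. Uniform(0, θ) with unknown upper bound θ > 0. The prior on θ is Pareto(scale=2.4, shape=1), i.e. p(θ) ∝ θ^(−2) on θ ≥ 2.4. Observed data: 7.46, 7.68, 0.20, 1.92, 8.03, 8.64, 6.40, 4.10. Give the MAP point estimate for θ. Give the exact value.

The Uniform(0, θ) likelihood is θ^(−n) for θ ≥ max(xᵢ), zero otherwise. Here max(xᵢ) = 8.64.
Posterior ∝ θ^(−2) · θ^(−8) = θ^(−10) on θ ≥ max(2.4, 8.64) = 8.64.
This density is strictly decreasing in θ, so the posterior mode lies at the lower boundary of the support.

θ̂_MAP = 8.64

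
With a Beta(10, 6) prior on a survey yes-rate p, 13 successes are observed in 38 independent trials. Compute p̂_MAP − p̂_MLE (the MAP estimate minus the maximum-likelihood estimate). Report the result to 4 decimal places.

Posterior is Beta(23, 31); MAP = (23−1)/(54−2) = 22/52 ≈ 0.42308.
MLE ignores the prior: p̂_MLE = k/n = 13/38 ≈ 0.34211.
Difference = 22/52 − 13/38 = 20/247 ≈ 0.0810.

MAP − MLE = 0.0810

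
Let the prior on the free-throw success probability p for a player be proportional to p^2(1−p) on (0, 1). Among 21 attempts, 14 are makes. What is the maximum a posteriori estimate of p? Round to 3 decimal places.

The prior density ∝ p^2(1−p)^1 is the kernel of Beta(3, 2).
Data: 14 successes in 21 trials. The binomial likelihood contributes p^14(1−p)^7, so the posterior is Beta(3+14, 2+7) = Beta(17, 9).
For Beta(a, b) with a, b > 1 the mode is (a−1)/(a+b−2) = 16/24 ≈ 0.667.

p̂_MAP = 0.667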